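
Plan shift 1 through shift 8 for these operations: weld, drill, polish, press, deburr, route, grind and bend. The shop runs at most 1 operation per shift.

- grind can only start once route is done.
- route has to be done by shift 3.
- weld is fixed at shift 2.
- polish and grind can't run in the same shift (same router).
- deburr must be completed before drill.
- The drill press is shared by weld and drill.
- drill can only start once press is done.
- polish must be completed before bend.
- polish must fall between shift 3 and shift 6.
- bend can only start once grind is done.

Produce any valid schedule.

grind=shift 7; drill=shift 6; weld=shift 2; polish=shift 3; deburr=shift 5; press=shift 4; route=shift 1; bend=shift 8

Checking: press(shift 4) before drill(shift 6); grind(shift 7) before bend(shift 8); polish(shift 3) before bend(shift 8); route(shift 1) before grind(shift 7); deburr(shift 5) before drill(shift 6); polish(shift 3) != grind(shift 7); weld(shift 2) != drill(shift 6); weld=shift 2 in [shift 2,shift 2]; polish=shift 3 in [shift 3,shift 6]; route=shift 1 in [shift 1,shift 3]; max 1 per shift (cap 1).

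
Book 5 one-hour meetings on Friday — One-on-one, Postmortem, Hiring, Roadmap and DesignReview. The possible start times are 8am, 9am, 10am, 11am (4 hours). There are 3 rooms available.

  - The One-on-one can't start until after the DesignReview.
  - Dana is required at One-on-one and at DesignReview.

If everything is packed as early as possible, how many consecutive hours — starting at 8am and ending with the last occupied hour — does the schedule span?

2

The precedence chain requires at least 2 distinct hours.
With at most 3 per hour and 5 meetings, at least 2 hours are needed.
2 works (last occupied hour: 9am): for example One-on-one in 9am, Postmortem in 8am, DesignReview in 8am, Hiring in 8am, Roadmap in 9am.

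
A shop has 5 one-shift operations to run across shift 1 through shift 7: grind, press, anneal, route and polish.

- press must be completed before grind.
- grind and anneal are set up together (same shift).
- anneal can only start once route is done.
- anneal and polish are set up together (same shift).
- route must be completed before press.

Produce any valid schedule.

press in shift 2; polish in shift 3; route in shift 1; anneal in shift 3; grind in shift 3

Checking: route(shift 1) before anneal(shift 3); route(shift 1) before press(shift 2); press(shift 2) before grind(shift 3); grind = anneal = shift 3; anneal = polish = shift 3.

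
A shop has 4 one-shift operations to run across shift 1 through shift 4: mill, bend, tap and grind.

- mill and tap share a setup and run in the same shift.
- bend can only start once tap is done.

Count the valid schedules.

Splitting on mill: it can be shift 1 (12), shift 2 (8), shift 3 (4). Listing each branch's schedules as (bend, tap, grind) by shift number:
mill=shift 1: (2,1,1) (2,1,2) (2,1,3) (2,1,4) (3,1,1) (3,1,2) (3,1,3) (3,1,4) (4,1,1) (4,1,2) (4,1,3) (4,1,4) — 12.
mill=shift 2: (3,2,1) (3,2,2) (3,2,3) (3,2,4) (4,2,1) (4,2,2) (4,2,3) (4,2,4) — 8.
mill=shift 3: (4,3,1) (4,3,2) (4,3,3) (4,3,4) — 4.
Summing: 12 + 8 + 4 = 24.

24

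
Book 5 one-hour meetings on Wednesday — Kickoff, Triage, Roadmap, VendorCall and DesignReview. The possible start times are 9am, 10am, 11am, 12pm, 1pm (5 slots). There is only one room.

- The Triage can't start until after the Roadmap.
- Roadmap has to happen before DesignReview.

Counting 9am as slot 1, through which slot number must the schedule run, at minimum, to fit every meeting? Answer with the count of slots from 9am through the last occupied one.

5 slots

The precedence chain requires at least 2 distinct slots.
With at most 1 per slot and 5 meetings, at least 5 slots are needed.
5 works (last occupied slot: 1pm): for example DesignReview=11am, Triage=10am, VendorCall=1pm, Kickoff=12pm, Roadmap=9am.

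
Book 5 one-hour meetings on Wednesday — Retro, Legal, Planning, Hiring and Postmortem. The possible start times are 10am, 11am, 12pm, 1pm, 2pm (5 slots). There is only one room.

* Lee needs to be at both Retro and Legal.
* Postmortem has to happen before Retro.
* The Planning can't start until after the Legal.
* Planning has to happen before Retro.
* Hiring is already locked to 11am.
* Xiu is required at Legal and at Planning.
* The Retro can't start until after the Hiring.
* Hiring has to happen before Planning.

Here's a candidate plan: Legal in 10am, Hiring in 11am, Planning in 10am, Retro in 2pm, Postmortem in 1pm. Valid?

Planning has to happen before Retro — holds.
Hiring is already locked to 11am — holds.
The Retro can't start until after the Hiring — holds.
Lee needs to be at both Retro and Legal — holds.
Hiring has to happen before Planning — violated.
Postmortem has to happen before Retro — holds.
Xiu is required at Legal and at Planning — violated.
There is only one room — violated.
The Planning can't start until after the Legal — violated.

No. Xiu is required at Legal and at Planning is not satisfied.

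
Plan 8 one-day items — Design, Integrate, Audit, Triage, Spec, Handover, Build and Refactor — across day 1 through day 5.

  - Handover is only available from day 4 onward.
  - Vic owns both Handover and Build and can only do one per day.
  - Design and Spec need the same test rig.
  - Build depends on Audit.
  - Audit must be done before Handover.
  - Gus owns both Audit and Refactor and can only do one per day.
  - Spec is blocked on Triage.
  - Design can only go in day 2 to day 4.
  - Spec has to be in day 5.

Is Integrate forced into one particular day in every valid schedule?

No

Integrate can be day 1 (e.g. Spec in day 5, Handover in day 4, Integrate in day 1, Refactor in day 2, Design in day 2, Build in day 2, Triage in day 1, Audit in day 1) or day 2 (e.g. Handover in day 4, Refactor in day 2, Build in day 2, Spec in day 5, Integrate in day 2, Triage in day 1, Design in day 2, Audit in day 1).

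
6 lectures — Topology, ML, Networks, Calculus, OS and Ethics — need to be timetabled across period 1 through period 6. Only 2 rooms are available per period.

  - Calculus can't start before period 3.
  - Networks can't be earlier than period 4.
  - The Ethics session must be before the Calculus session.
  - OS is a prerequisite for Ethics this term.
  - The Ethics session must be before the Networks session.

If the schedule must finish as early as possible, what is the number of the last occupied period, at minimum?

4

The precedence chain requires at least 3 distinct periods.
With at most 2 per period and 6 lectures, at least 3 periods are needed.
Networks can't be placed before period 4, so the schedule must run through at least period 4.
4 works (last occupied period: period 4): for example Ethics=period 2, OS=period 1, Topology=period 1, ML=period 2, Networks=period 4, Calculus=period 3.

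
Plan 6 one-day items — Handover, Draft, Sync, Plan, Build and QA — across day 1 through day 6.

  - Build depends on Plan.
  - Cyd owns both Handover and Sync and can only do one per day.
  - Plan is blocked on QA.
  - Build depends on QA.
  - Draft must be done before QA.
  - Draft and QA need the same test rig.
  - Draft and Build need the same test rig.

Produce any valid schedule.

QA in day 2, Build in day 4, Handover in day 1, Draft in day 1, Sync in day 2, Plan in day 3

Checking: Plan(day 3) before Build(day 4); QA(day 2) before Plan(day 3); QA(day 2) before Build(day 4); Draft(day 1) before QA(day 2); Draft(day 1) != Build(day 4); Draft(day 1) != QA(day 2); Handover(day 1) != Sync(day 2).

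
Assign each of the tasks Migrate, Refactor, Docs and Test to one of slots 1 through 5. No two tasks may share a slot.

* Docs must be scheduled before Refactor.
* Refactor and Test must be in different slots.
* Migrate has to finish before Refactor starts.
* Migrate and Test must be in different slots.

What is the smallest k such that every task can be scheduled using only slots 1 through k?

The precedence chain requires at least 2 distinct slots.
With at most 1 per slot and 4 tasks, at least 4 slots are needed.
4 works (last occupied slot: 4): for example Test in 4, Migrate in 1, Docs in 2, Refactor in 3.

4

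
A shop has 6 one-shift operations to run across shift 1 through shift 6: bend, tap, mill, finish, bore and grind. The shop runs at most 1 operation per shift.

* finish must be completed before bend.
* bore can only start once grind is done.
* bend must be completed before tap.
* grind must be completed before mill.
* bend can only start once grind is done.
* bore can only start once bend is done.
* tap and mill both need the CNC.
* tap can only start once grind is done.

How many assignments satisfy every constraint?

Splitting on bend: it can be shift 3 (12), shift 4 (6). Listing each branch's schedules as (tap, mill, finish, bore, grind) by shift number:
bend=shift 3: (4,5,1,6,2) (4,5,2,6,1) (4,6,1,5,2) (4,6,2,5,1) (5,4,1,6,2) (5,4,2,6,1) (5,6,1,4,2) (5,6,2,4,1) (6,4,1,5,2) (6,4,2,5,1) (6,5,1,4,2) (6,5,2,4,1) — 12.
bend=shift 4: (5,2,3,6,1) (5,3,1,6,2) (5,3,2,6,1) (6,2,3,5,1) (6,3,1,5,2) (6,3,2,5,1) — 6.
Summing: 12 + 6 = 18.

18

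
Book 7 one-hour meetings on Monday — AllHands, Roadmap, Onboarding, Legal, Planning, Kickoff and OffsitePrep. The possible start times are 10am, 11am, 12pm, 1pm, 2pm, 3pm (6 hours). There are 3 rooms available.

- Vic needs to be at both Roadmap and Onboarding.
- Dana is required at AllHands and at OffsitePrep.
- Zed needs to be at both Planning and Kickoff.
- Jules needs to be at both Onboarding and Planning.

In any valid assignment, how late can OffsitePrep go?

3pm

OffsitePrep at 3pm is achievable: Kickoff=11am; Legal=10am; Roadmap=10am; Onboarding=11am; OffsitePrep=3pm; Planning=12pm; AllHands=10am.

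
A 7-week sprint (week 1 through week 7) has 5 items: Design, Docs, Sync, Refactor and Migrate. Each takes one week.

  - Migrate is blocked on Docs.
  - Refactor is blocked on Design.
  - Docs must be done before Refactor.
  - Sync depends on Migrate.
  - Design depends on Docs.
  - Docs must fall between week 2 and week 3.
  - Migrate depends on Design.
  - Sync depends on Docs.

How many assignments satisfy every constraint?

46

Splitting on Design: it can be week 3 (24), week 4 (18), week 5 (4). Listing each branch's schedules as (Docs, Sync, Refactor, Migrate) by week number:
Design=week 3: (2,5,4,4) (2,5,5,4) (2,5,6,4) (2,5,7,4) (2,6,4,4) (2,6,4,5) (2,6,5,4) (2,6,5,5) (2,6,6,4) (2,6,6,5) (2,6,7,4) (2,6,7,5) (2,7,4,4) (2,7,4,5) (2,7,4,6) (2,7,5,4) (2,7,5,5) (2,7,5,6) (2,7,6,4) (2,7,6,5) (2,7,6,6) (2,7,7,4) (2,7,7,5) (2,7,7,6) — 24.
Design=week 4: (2,6,5,5) (2,6,6,5) (2,6,7,5) (2,7,5,5) (2,7,5,6) (2,7,6,5) (2,7,6,6) (2,7,7,5) (2,7,7,6) (3,6,5,5) (3,6,6,5) (3,6,7,5) (3,7,5,5) (3,7,5,6) (3,7,6,5) (3,7,6,6) (3,7,7,5) (3,7,7,6) — 18.
Design=week 5: (2,7,6,6) (2,7,7,6) (3,7,6,6) (3,7,7,6) — 4.
Summing: 24 + 18 + 4 = 46.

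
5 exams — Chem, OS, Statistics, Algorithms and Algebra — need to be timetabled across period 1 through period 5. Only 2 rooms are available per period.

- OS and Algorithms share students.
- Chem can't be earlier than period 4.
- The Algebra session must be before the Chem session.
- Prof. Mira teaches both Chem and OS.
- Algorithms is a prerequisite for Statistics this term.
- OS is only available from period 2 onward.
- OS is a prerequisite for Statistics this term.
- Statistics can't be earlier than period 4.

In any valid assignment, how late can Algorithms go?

Downstream work caps Algorithms at period 4.
Algorithms at period 4 is achievable: Statistics -> period 5, OS -> period 2, Algebra -> period 1, Algorithms -> period 4, Chem -> period 4.

period 4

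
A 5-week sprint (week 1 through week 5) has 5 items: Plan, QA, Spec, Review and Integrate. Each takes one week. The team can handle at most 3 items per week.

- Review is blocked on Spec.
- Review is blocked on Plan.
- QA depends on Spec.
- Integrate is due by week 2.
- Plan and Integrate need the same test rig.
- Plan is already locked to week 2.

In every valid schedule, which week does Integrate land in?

Integrate's window is week 1–week 2.
Plan is fixed at week 2, and Integrate can't share a week with Plan.
So Integrate must be week 1.

week 1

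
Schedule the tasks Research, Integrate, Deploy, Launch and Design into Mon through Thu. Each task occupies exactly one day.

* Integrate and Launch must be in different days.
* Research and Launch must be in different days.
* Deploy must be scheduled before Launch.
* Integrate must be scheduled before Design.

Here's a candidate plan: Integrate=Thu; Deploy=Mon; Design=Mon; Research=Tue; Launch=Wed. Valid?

Invalid. Integrate must be scheduled before Design.

Integrate and Launch must be in different days — holds.
Integrate must be scheduled before Design — violated.
Research and Launch must be in different days — holds.
Deploy must be scheduled before Launch — holds.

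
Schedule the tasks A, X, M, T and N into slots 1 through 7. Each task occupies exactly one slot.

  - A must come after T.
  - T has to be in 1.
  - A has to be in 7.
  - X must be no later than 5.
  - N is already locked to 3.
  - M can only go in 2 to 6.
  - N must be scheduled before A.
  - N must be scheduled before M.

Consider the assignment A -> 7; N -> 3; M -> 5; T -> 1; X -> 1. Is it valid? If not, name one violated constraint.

X must be no later than 5 — holds.
N must be scheduled before A — holds.
N is already locked to 3 — holds.
M can only go in 2 to 6 — holds.
A must come after T — holds.
A has to be in 7 — holds.
N must be scheduled before M — holds.
T has to be in 1 — holds.

Yes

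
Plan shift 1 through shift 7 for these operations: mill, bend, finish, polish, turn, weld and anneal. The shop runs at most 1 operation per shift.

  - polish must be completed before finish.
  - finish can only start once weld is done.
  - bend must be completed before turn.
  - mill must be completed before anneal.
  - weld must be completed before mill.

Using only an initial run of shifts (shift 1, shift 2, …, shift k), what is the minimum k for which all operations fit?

The precedence chain requires at least 3 distinct shifts.
With at most 1 per shift and 7 operations, at least 7 shifts are needed.
7 works (last occupied shift: shift 7): for example bend in shift 5; finish in shift 4; weld in shift 1; mill in shift 2; anneal in shift 7; polish in shift 3; turn in shift 6.

7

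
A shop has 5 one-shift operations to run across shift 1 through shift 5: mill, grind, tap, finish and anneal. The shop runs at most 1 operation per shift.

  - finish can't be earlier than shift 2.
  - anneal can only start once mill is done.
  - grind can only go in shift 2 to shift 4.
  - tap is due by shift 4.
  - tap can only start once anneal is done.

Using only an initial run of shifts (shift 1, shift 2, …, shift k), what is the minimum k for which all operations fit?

The precedence chain requires at least 3 distinct shifts.
With at most 1 per shift and 5 operations, at least 5 shifts are needed.
5 works (last occupied shift: shift 5): for example tap in shift 4, anneal in shift 3, mill in shift 1, grind in shift 2, finish in shift 5.

5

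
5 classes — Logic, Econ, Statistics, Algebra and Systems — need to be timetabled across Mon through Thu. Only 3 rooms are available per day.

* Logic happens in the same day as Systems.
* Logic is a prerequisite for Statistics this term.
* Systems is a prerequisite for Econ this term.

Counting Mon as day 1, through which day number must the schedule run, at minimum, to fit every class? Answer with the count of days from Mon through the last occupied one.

2 days

The precedence chain requires at least 2 distinct days.
With at most 3 per day and 5 classes, at least 2 days are needed.
2 works (last occupied day: Tue): for example Algebra in Mon, Systems in Mon, Logic in Mon, Statistics in Tue, Econ in Tue.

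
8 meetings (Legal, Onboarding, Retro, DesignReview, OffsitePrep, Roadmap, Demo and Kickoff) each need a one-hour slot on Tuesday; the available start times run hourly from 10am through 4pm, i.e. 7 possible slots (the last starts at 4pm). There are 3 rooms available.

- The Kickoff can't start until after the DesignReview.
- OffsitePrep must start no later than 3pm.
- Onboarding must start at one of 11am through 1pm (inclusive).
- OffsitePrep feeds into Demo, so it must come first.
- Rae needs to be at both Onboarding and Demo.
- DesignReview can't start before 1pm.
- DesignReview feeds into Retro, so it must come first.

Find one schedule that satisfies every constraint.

OffsitePrep in 10am, Retro in 2pm, Roadmap in 10am, Legal in 10am, Demo in 12pm, Onboarding in 11am, DesignReview in 1pm, Kickoff in 2pm

Checking: OffsitePrep(10am) before Demo(12pm); DesignReview(1pm) before Retro(2pm); DesignReview(1pm) before Kickoff(2pm); Onboarding(11am) != Demo(12pm); OffsitePrep=10am in [10am,3pm]; DesignReview=1pm in [1pm,4pm]; Onboarding=11am in [11am,1pm]; max 3 per slot (cap 3).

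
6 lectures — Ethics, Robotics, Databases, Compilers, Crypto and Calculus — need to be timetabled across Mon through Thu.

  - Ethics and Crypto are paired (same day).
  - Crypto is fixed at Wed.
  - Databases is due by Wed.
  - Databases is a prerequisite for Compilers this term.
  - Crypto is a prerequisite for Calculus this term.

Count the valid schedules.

Splitting on Robotics: it can be Mon (6), Tue (6), Wed (6), Thu (6). Listing each branch's schedules as (Ethics, Databases, Compilers, Crypto, Calculus):
Robotics=Mon: (Wed,Mon,Tue,Wed,Thu) (Wed,Mon,Wed,Wed,Thu) (Wed,Mon,Thu,Wed,Thu) (Wed,Tue,Wed,Wed,Thu) (Wed,Tue,Thu,Wed,Thu) (Wed,Wed,Thu,Wed,Thu) — 6.
Robotics=Tue: (Wed,Mon,Tue,Wed,Thu) (Wed,Mon,Wed,Wed,Thu) (Wed,Mon,Thu,Wed,Thu) (Wed,Tue,Wed,Wed,Thu) (Wed,Tue,Thu,Wed,Thu) (Wed,Wed,Thu,Wed,Thu) — 6.
Robotics=Wed: (Wed,Mon,Tue,Wed,Thu) (Wed,Mon,Wed,Wed,Thu) (Wed,Mon,Thu,Wed,Thu) (Wed,Tue,Wed,Wed,Thu) (Wed,Tue,Thu,Wed,Thu) (Wed,Wed,Thu,Wed,Thu) — 6.
Robotics=Thu: (Wed,Mon,Tue,Wed,Thu) (Wed,Mon,Wed,Wed,Thu) (Wed,Mon,Thu,Wed,Thu) (Wed,Tue,Wed,Wed,Thu) (Wed,Tue,Thu,Wed,Thu) (Wed,Wed,Thu,Wed,Thu) — 6.
Summing: 6 + 6 + 6 + 6 = 24.

24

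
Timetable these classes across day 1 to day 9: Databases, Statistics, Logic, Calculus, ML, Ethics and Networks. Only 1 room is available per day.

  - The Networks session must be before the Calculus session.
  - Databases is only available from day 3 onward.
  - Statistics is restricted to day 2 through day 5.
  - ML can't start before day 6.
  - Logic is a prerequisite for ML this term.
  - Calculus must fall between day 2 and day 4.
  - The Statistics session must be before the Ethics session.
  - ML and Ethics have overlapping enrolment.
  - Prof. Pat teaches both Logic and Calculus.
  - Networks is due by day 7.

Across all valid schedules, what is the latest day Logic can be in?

day 8

Downstream work caps Logic at day 8.
Logic at day 8 is achievable: ML -> day 9, Databases -> day 4, Networks -> day 1, Ethics -> day 5, Calculus -> day 2, Statistics -> day 3, Logic -> day 8.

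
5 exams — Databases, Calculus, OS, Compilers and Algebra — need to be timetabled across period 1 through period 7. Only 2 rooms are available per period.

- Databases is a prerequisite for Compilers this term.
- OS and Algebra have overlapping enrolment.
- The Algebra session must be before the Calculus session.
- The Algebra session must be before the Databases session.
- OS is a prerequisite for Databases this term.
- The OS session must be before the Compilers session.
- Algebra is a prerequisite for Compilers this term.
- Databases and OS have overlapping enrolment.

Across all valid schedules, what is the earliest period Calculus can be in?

Precedence pushes Calculus to at least period 2.
Calculus at period 2 is achievable: Compilers -> period 4, Databases -> period 3, OS -> period 2, Algebra -> period 1, Calculus -> period 2.

period 2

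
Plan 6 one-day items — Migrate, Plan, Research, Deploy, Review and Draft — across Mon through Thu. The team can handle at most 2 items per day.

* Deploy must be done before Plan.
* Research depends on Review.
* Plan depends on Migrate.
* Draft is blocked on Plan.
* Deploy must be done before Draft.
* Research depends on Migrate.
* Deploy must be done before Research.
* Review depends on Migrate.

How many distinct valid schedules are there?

Splitting on Migrate: it can be Mon (12), Tue (2). Listing each branch's schedules as (Plan, Research, Deploy, Review, Draft):
Migrate=Mon: (Tue,Wed,Mon,Tue,Wed) (Tue,Wed,Mon,Tue,Thu) (Tue,Thu,Mon,Tue,Wed) (Tue,Thu,Mon,Tue,Thu) (Tue,Thu,Mon,Wed,Wed) (Tue,Thu,Mon,Wed,Thu) (Wed,Wed,Mon,Tue,Thu) (Wed,Wed,Tue,Tue,Thu) (Wed,Thu,Mon,Tue,Thu) (Wed,Thu,Mon,Wed,Thu) (Wed,Thu,Tue,Tue,Thu) (Wed,Thu,Tue,Wed,Thu) — 12.
Migrate=Tue: (Wed,Thu,Mon,Wed,Thu) (Wed,Thu,Tue,Wed,Thu) — 2.
Summing: 12 + 2 = 14.

14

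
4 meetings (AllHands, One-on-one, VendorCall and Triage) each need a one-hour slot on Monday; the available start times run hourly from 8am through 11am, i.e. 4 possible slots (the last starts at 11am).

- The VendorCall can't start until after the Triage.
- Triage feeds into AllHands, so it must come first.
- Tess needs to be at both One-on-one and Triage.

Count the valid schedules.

Splitting on AllHands: it can be 9am (9), 10am (15), 11am (18). Listing each branch's schedules as (One-on-one, VendorCall, Triage):
AllHands=9am: (9am,9am,8am) (9am,10am,8am) (9am,11am,8am) (10am,9am,8am) (10am,10am,8am) (10am,11am,8am) (11am,9am,8am) (11am,10am,8am) (11am,11am,8am) — 9.
AllHands=10am: (8am,10am,9am) (8am,11am,9am) (9am,9am,8am) (9am,10am,8am) (9am,11am,8am) (10am,9am,8am) (10am,10am,8am) (10am,10am,9am) (10am,11am,8am) (10am,11am,9am) (11am,9am,8am) (11am,10am,8am) (11am,10am,9am) (11am,11am,8am) (11am,11am,9am) — 15.
AllHands=11am: (8am,10am,9am) (8am,11am,9am) (8am,11am,10am) (9am,9am,8am) (9am,10am,8am) (9am,11am,8am) (9am,11am,10am) (10am,9am,8am) (10am,10am,8am) (10am,10am,9am) (10am,11am,8am) (10am,11am,9am) (11am,9am,8am) (11am,10am,8am) (11am,10am,9am) (11am,11am,8am) (11am,11am,9am) (11am,11am,10am) — 18.
Summing: 9 + 15 + 18 = 42.

42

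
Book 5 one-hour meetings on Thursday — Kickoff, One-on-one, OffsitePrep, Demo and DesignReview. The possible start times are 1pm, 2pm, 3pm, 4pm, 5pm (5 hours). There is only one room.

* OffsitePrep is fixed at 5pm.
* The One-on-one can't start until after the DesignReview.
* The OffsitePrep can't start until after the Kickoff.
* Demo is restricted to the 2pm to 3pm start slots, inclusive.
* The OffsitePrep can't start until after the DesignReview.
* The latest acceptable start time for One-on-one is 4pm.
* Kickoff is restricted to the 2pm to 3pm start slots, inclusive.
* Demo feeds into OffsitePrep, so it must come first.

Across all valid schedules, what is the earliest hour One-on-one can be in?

Precedence pushes One-on-one to at least 2pm; One-on-one's own window allows nothing later than 4pm.
One-on-one at 4pm is achievable: Kickoff=2pm; One-on-one=4pm; OffsitePrep=5pm; Demo=3pm; DesignReview=1pm.
Nothing earlier works — the capacity limit rule out every hour before 4pm.

4pm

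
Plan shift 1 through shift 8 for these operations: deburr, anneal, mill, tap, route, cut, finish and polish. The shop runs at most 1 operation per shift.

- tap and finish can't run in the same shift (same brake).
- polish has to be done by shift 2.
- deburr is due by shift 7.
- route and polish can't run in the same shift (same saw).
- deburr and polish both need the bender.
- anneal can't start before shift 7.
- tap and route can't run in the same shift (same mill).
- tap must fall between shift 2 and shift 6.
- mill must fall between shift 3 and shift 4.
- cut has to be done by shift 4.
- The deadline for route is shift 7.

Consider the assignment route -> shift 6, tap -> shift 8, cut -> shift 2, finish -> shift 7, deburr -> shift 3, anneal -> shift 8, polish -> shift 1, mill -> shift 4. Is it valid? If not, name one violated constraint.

No. tap must fall between shift 2 and shift 6 is not satisfied.

polish has to be done by shift 2 — holds.
cut has to be done by shift 4 — holds.
route and polish can't run in the same shift (same saw) — holds.
tap and finish can't run in the same shift (same brake) — holds.
anneal can't start before shift 7 — holds.
mill must fall between shift 3 and shift 4 — holds.
The shop runs at most 1 operation per shift — violated.
tap and route can't run in the same shift (same mill) — holds.
deburr and polish both need the bender — holds.
tap must fall between shift 2 and shift 6 — violated.
deburr is due by shift 7 — holds.
The deadline for route is shift 7 — holds.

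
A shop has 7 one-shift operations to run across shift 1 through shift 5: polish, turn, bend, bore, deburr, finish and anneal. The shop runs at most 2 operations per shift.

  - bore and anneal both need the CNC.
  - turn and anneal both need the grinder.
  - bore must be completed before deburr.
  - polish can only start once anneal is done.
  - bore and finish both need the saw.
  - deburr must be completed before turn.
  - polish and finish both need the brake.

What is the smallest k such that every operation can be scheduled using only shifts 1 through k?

4 shifts

The precedence chain requires at least 3 distinct shifts.
With at most 2 per shift and 7 operations, at least 4 shifts are needed.
4 works (last occupied shift: shift 4): for example polish in shift 3; bend in shift 1; turn in shift 3; finish in shift 4; anneal in shift 2; bore in shift 1; deburr in shift 2.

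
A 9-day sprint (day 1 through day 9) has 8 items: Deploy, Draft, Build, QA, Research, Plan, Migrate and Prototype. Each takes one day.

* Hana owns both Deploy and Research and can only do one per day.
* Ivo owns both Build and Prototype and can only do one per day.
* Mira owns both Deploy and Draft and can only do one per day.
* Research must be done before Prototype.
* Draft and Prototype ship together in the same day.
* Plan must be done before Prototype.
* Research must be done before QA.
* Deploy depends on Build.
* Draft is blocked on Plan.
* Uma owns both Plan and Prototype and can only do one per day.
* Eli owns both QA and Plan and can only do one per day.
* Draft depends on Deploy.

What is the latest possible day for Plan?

day 8

Downstream work caps Plan at day 8.
Plan at day 8 is achievable: Research in day 1; Draft in day 9; Migrate in day 1; Prototype in day 9; Deploy in day 2; Build in day 1; Plan in day 8; QA in day 2.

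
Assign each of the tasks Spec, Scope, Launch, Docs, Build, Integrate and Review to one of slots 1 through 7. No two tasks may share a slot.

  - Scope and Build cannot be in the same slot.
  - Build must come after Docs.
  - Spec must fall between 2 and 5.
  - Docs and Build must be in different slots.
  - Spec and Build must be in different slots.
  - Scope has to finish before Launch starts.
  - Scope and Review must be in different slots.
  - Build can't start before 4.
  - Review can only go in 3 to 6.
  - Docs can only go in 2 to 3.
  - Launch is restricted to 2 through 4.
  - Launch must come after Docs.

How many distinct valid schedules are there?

Splitting on Spec: it can be 2 (4), 3 (4), 4 (4), 5 (10). Listing each branch's schedules as (Scope, Launch, Docs, Build, Integrate, Review):
Spec=2: (1,4,3,5,7,6) (1,4,3,6,7,5) (1,4,3,7,5,6) (1,4,3,7,6,5) — 4.
Spec=3: (1,4,2,5,7,6) (1,4,2,6,7,5) (1,4,2,7,5,6) (1,4,2,7,6,5) — 4.
Spec=4: (1,3,2,5,7,6) (1,3,2,6,7,5) (1,3,2,7,5,6) (1,3,2,7,6,5) — 4.
Spec=5: (1,3,2,4,7,6) (1,3,2,6,7,4) (1,3,2,7,4,6) (1,3,2,7,6,4) (1,4,2,6,7,3) (1,4,2,7,3,6) (1,4,2,7,6,3) (1,4,3,7,2,6) (2,4,3,7,1,6) (3,4,2,7,1,6) — 10.
Summing: 4 + 4 + 4 + 10 = 22.

22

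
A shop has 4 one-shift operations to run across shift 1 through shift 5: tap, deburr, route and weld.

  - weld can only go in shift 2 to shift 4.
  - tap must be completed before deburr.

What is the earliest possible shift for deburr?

shift 2

Precedence pushes deburr to at least shift 2.
deburr at shift 2 is achievable: route=shift 1; deburr=shift 2; tap=shift 1; weld=shift 2.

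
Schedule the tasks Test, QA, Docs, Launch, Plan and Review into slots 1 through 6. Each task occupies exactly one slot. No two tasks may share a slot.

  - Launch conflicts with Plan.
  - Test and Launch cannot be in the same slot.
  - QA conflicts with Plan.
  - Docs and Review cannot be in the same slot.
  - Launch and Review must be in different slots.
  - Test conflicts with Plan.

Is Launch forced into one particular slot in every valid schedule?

Launch can be 1 (e.g. Docs=4, Review=6, Plan=5, QA=3, Launch=1, Test=2) or 2 (e.g. Docs -> 4; Review -> 6; Launch -> 2; QA -> 3; Plan -> 5; Test -> 1).

No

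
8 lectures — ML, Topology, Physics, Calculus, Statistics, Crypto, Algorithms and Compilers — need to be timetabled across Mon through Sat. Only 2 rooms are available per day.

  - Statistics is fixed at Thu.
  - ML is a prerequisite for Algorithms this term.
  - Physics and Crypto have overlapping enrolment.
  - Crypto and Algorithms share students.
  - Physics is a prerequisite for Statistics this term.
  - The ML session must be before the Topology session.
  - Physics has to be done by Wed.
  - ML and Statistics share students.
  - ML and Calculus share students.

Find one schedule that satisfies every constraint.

ML=Mon, Calculus=Wed, Compilers=Thu, Crypto=Wed, Physics=Mon, Statistics=Thu, Topology=Tue, Algorithms=Tue

Checking: ML(Mon) before Topology(Tue); ML(Mon) before Algorithms(Tue); Physics(Mon) before Statistics(Thu); ML(Mon) != Calculus(Wed); ML(Mon) != Statistics(Thu); Physics(Mon) != Crypto(Wed); Crypto(Wed) != Algorithms(Tue); Physics=Mon in [Mon,Wed]; Statistics=Thu in [Thu,Thu]; max 2 per day (cap 2).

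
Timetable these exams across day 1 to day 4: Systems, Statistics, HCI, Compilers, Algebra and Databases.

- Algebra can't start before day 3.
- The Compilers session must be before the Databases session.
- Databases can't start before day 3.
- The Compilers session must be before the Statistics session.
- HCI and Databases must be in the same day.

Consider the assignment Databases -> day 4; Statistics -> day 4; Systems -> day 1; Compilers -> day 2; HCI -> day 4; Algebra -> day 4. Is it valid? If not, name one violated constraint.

Valid

The Compilers session must be before the Statistics session — holds.
The Compilers session must be before the Databases session — holds.
Algebra can't start before day 3 — holds.
HCI and Databases must be in the same day — holds.
Databases can't start before day 3 — holds.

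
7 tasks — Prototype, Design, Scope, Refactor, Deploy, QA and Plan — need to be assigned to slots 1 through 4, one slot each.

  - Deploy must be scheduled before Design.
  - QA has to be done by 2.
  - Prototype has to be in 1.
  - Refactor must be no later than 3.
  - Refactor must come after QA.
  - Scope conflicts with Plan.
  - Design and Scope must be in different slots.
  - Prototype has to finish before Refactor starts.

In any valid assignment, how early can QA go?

QA's own window allows nothing later than 2.
QA at 1 is achievable: QA -> 1, Refactor -> 2, Scope -> 1, Design -> 2, Plan -> 2, Deploy -> 1, Prototype -> 1.

1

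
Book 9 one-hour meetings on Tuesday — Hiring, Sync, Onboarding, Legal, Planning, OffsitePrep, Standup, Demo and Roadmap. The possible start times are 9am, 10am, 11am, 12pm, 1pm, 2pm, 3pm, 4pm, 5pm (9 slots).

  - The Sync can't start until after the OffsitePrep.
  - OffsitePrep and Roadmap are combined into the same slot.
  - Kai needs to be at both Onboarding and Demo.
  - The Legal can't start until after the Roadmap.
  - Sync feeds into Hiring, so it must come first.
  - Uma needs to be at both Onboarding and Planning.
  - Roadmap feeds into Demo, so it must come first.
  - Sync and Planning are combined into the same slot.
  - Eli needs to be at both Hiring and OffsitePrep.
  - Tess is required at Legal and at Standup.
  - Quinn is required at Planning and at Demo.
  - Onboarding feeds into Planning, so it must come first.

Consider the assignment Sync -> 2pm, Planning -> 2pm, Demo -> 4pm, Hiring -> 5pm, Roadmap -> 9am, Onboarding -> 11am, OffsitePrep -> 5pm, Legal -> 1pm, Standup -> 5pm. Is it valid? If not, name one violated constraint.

No. Eli needs to be at both Hiring and OffsitePrep is not satisfied.

Onboarding feeds into Planning, so it must come first — holds.
Roadmap feeds into Demo, so it must come first — holds.
The Sync can't start until after the OffsitePrep — violated.
Uma needs to be at both Onboarding and Planning — holds.
Sync and Planning are combined into the same slot — holds.
OffsitePrep and Roadmap are combined into the same slot — violated.
Eli needs to be at both Hiring and OffsitePrep — violated.
Quinn is required at Planning and at Demo — holds.
Kai needs to be at both Onboarding and Demo — holds.
The Legal can't start until after the Roadmap — holds.
Tess is required at Legal and at Standup — holds.
Sync feeds into Hiring, so it must come first — holds.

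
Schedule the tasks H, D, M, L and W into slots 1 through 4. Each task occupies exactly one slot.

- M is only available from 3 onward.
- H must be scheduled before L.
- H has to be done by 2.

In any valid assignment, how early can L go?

Precedence pushes L to at least 2.
L at 2 is achievable: M -> 3; D -> 1; W -> 1; L -> 2; H -> 1.

2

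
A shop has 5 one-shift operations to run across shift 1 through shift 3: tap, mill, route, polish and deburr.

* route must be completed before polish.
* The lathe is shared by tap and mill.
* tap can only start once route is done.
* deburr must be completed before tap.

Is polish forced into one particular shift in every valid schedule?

polish can be shift 2 (e.g. mill=shift 1; polish=shift 2; route=shift 1; deburr=shift 1; tap=shift 2) or shift 3 (e.g. mill -> shift 1, deburr -> shift 1, route -> shift 1, polish -> shift 3, tap -> shift 2).

No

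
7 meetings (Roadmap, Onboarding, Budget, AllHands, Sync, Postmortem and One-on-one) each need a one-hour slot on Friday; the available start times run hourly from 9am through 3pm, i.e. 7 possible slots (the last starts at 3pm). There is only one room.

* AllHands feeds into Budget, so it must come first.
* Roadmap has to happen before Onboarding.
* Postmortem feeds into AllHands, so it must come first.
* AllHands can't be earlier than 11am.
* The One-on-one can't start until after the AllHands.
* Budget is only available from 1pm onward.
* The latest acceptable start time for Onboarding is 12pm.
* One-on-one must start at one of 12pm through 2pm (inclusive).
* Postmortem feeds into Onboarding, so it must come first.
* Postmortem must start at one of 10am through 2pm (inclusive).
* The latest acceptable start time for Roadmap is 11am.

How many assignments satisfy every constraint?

Splitting on Roadmap: it can be 9am (11), 10am (1), 11am (1). Listing each branch's schedules as (Onboarding, Budget, AllHands, Sync, Postmortem, One-on-one):
Roadmap=9am: (11am,1pm,12pm,3pm,10am,2pm) (11am,2pm,12pm,3pm,10am,1pm) (11am,3pm,12pm,1pm,10am,2pm) (11am,3pm,12pm,2pm,10am,1pm) (11am,3pm,1pm,12pm,10am,2pm) (12pm,1pm,11am,3pm,10am,2pm) (12pm,2pm,11am,3pm,10am,1pm) (12pm,3pm,11am,1pm,10am,2pm) (12pm,3pm,11am,2pm,10am,1pm) (12pm,3pm,1pm,10am,11am,2pm) (12pm,3pm,1pm,11am,10am,2pm) — 11.
Roadmap=10am: (12pm,3pm,1pm,9am,11am,2pm) — 1.
Roadmap=11am: (12pm,3pm,1pm,9am,10am,2pm) — 1.
Summing: 11 + 1 + 1 = 13.

13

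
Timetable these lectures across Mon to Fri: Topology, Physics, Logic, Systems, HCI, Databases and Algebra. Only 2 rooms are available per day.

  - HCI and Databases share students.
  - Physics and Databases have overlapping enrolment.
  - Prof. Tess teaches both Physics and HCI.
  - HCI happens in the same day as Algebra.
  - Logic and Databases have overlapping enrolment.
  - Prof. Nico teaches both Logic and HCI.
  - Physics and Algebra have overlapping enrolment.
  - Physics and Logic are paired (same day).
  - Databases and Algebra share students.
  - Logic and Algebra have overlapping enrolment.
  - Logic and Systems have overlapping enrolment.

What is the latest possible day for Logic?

Fri

Logic at Fri is achievable: Systems in Mon, Algebra in Tue, Topology in Mon, Physics in Fri, Databases in Wed, Logic in Fri, HCI in Tue.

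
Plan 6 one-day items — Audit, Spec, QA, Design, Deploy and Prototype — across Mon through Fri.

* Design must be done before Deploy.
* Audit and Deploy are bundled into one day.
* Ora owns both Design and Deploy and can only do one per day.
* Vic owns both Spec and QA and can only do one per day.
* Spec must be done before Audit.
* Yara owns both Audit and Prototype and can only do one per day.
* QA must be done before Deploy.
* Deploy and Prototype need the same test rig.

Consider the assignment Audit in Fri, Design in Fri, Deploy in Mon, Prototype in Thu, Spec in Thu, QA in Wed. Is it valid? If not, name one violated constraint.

Invalid. Design must be done before Deploy.

Audit and Deploy are bundled into one day — violated.
Vic owns both Spec and QA and can only do one per day — holds.
Spec must be done before Audit — holds.
Yara owns both Audit and Prototype and can only do one per day — holds.
QA must be done before Deploy — violated.
Design must be done before Deploy — violated.
Deploy and Prototype need the same test rig — holds.
Ora owns both Design and Deploy and can only do one per day — holds.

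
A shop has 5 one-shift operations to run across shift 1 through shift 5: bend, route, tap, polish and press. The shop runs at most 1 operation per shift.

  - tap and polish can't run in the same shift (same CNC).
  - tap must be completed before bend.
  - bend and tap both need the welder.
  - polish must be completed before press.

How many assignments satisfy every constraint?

Splitting on bend: it can be shift 2 (3), shift 3 (6), shift 4 (9), shift 5 (12). Listing each branch's schedules as (route, tap, polish, press) by shift number:
bend=shift 2: (3,1,4,5) (4,1,3,5) (5,1,3,4) — 3.
bend=shift 3: (1,2,4,5) (2,1,4,5) (4,1,2,5) (4,2,1,5) (5,1,2,4) (5,2,1,4) — 6.
bend=shift 4: (1,2,3,5) (1,3,2,5) (2,1,3,5) (2,3,1,5) (3,1,2,5) (3,2,1,5) (5,1,2,3) (5,2,1,3) (5,3,1,2) — 9.
bend=shift 5: (1,2,3,4) (1,3,2,4) (1,4,2,3) (2,1,3,4) (2,3,1,4) (2,4,1,3) (3,1,2,4) (3,2,1,4) (3,4,1,2) (4,1,2,3) (4,2,1,3) (4,3,1,2) — 12.
Summing: 3 + 6 + 9 + 12 = 30.

30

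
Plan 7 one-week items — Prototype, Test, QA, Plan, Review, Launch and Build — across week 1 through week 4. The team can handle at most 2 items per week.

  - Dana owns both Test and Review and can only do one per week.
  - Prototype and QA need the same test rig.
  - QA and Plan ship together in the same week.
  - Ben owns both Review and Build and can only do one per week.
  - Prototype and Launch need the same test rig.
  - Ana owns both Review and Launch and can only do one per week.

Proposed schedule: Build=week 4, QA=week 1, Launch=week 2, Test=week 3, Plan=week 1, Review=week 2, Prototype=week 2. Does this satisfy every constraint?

No — it violates: Ana owns both Review and Launch and can only do one per week

Ana owns both Review and Launch and can only do one per week — violated.
Prototype and QA need the same test rig — holds.
Ben owns both Review and Build and can only do one per week — holds.
QA and Plan ship together in the same week — holds.
The team can handle at most 2 items per week — violated.
Prototype and Launch need the same test rig — violated.
Dana owns both Test and Review and can only do one per week — holds.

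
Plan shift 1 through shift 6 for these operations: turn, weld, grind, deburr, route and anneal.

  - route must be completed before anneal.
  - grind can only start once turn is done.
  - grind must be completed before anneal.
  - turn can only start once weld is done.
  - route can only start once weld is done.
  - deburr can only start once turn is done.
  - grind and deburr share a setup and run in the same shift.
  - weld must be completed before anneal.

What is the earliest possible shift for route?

shift 2

Precedence pushes route to at least shift 2; downstream work caps route at shift 5.
route at shift 2 is achievable: grind in shift 3; turn in shift 2; deburr in shift 3; weld in shift 1; route in shift 2; anneal in shift 4.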